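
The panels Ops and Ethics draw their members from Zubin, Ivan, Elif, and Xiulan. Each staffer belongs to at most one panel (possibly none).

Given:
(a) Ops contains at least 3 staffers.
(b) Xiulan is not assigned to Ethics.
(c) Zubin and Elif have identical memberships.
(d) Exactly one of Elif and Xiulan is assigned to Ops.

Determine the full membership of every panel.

Ops = {Elif, Ivan, Zubin}; Ethics = {}

From (b): Xiulan ∉ Ethics.
Suppose Zubin ∉ Ops: no assignment then satisfies all the clues, so Zubin ∈ Ops.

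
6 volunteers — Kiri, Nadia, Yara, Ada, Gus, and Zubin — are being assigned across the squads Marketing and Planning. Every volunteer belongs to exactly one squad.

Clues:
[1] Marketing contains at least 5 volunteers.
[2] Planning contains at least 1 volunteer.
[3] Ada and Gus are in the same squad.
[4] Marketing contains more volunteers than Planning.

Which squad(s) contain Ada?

Ada: Marketing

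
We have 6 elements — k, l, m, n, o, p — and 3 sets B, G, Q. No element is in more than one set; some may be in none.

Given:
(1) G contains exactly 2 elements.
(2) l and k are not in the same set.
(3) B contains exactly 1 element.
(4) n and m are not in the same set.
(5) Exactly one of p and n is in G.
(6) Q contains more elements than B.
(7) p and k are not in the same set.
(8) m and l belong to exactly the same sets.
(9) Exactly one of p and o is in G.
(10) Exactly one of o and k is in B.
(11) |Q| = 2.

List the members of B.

B = {k}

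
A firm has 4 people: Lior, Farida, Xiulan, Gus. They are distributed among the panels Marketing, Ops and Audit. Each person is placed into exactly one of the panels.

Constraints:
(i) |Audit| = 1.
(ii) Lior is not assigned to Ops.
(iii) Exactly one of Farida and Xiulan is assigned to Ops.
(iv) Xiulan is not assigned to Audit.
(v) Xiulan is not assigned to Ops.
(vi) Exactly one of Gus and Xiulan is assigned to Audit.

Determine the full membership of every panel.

Marketing = {Lior, Xiulan}; Ops = {Farida}; Audit = {Gus}

From (ii): Lior ∉ Ops.
From (iv): Xiulan ∉ Audit.
From (v): Xiulan ∉ Ops.
(iii) (exactly one): Farida ∈ Ops.
(vi) (exactly one): Gus ∈ Audit.
Only one panel left: Xiulan ∈ Marketing.
(i): Audit already has 1, so the rest are out.
Only one panel left: Lior ∈ Marketing.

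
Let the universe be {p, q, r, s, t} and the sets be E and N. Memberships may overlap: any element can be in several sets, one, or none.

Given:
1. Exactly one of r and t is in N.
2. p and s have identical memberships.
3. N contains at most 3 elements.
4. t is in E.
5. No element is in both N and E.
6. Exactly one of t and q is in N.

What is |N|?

From (4): t ∈ E.
(5) (disjoint): t ∉ N.
(6) (exactly one): q ∈ N.
(1) (exactly one): r ∈ N.
(5) (disjoint): q ∉ E.
(5) (disjoint): r ∉ E.
Suppose p ∈ N: no assignment then satisfies all the clues, so p ∉ N.

2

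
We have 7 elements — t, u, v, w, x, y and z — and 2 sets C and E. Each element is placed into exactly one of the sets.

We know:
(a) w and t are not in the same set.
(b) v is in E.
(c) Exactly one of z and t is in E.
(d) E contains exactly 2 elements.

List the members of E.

E = {t, v}

From (b): v ∈ E.
Suppose t ∉ E: no assignment then satisfies all the clues, so t ∈ E.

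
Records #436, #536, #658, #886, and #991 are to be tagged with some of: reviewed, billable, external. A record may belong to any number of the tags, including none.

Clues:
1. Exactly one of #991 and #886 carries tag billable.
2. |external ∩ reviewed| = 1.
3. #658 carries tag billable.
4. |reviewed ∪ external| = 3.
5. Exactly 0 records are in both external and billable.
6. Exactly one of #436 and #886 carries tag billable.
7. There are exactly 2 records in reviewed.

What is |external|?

2

From (3): #658 ∈ billable.
Suppose #658 ∈ external: no assignment then satisfies all the clues, so #658 ∉ external.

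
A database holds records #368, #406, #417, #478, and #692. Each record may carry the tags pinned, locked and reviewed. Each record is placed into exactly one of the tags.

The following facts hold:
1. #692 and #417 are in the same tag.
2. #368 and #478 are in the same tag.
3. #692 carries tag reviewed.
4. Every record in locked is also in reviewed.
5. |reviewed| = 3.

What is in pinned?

pinned = {#368, #478}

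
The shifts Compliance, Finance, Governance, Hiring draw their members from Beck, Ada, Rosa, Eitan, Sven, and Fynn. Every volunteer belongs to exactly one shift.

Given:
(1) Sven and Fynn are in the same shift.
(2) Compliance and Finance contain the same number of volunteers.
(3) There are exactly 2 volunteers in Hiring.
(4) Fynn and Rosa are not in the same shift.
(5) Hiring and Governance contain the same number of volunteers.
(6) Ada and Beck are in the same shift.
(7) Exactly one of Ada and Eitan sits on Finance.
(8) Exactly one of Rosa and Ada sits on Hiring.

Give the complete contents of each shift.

Compliance = {Rosa}; Finance = {Eitan}; Governance = {Fynn, Sven}; Hiring = {Ada, Beck}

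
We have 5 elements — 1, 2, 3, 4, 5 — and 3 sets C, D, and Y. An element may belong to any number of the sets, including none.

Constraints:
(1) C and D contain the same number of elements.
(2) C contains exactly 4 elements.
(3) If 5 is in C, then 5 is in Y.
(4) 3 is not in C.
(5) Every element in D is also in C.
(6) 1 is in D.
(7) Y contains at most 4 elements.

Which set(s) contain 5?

5: C, D, Y

From (4): 3 ∉ C.
From (6): 1 ∈ D.
(2): only 4 candidates remain for C, so all are in.
(3): 5 ∈ Y.
(5) contrapositive: 3 ∉ D.
Suppose 5 ∉ D: no assignment then satisfies all the clues, so 5 ∈ D.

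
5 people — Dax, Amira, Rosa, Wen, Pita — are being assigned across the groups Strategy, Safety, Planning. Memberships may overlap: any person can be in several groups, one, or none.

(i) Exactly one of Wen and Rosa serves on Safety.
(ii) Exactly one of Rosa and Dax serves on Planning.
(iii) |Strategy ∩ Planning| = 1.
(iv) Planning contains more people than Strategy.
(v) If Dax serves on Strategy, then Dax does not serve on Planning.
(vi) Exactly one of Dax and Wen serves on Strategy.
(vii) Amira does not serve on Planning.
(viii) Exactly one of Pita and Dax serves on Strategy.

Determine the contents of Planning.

Planning = {Pita, Rosa, Wen}

From (vii): Amira ∉ Planning.
Suppose Dax ∈ Planning: no assignment then satisfies all the clues, so Dax ∉ Planning.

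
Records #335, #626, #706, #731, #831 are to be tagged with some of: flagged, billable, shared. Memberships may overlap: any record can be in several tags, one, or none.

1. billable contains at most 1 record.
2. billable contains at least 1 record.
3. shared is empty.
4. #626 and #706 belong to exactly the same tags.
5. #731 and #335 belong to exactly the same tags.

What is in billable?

billable = {#831}

(3): shared already has 0, so the rest are out.
Suppose #335 ∈ billable: no assignment then satisfies all the clues, so #335 ∉ billable.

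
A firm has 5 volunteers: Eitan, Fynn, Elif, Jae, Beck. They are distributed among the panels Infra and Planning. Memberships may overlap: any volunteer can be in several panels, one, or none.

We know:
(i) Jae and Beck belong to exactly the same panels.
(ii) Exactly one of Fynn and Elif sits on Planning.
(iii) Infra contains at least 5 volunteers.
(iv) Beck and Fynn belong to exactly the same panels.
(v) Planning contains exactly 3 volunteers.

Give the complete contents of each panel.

(iii): only 5 candidates remain for Infra, so all are in.
Suppose Eitan ∈ Planning: no assignment then satisfies all the clues, so Eitan ∉ Planning.

Infra = {Beck, Eitan, Elif, Fynn, Jae}; Planning = {Beck, Fynn, Jae}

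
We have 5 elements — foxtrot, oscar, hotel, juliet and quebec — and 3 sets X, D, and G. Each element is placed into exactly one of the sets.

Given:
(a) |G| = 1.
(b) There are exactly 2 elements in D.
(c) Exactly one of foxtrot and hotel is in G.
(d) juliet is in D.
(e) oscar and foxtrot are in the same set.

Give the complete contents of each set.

X = {foxtrot, oscar}; D = {juliet, quebec}; G = {hotel}

From (d): juliet ∈ D.
Suppose foxtrot ∉ X: no assignment then satisfies all the clues, so foxtrot ∈ X.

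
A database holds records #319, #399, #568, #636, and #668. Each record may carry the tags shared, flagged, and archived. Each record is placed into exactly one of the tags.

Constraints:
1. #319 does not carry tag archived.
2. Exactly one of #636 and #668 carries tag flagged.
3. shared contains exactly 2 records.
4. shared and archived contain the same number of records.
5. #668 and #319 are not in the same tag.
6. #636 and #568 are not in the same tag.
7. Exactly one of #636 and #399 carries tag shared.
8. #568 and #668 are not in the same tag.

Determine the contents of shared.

shared = {#319, #636}

From (1): #319 ∉ archived.
Suppose #319 ∉ shared: no assignment then satisfies all the clues, so #319 ∈ shared.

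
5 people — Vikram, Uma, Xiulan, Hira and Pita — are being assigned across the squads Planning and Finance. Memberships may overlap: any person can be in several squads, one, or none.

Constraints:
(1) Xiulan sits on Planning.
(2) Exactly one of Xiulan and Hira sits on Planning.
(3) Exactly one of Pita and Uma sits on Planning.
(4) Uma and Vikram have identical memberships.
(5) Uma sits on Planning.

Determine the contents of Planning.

From (1): Xiulan ∈ Planning.
From (5): Uma ∈ Planning.
(2) (exactly one): Hira ∉ Planning.
(3) (exactly one): Pita ∉ Planning.
(4): Vikram matches Uma: Vikram ∈ Planning.

Planning = {Uma, Vikram, Xiulan}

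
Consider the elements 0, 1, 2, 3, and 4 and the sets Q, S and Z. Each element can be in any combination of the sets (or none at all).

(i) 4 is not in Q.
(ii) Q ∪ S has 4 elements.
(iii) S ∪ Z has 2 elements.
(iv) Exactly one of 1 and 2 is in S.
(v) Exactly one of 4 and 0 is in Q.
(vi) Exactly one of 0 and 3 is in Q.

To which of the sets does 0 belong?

0: Q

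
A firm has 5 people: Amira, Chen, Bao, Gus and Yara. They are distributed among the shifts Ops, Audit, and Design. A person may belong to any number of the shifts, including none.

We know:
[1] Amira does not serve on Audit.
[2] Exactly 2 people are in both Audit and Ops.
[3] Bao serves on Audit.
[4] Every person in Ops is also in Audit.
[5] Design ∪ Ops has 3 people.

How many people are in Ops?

2

From (1): Amira ∉ Audit.
From (3): Bao ∈ Audit.
(4) contrapositive: Amira ∉ Ops.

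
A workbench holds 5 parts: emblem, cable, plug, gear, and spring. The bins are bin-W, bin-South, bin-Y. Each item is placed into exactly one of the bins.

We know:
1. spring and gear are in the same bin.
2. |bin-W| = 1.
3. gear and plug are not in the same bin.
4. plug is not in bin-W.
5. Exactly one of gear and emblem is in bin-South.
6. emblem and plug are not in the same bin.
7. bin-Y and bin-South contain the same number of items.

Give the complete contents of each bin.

bin-W = {emblem}; bin-South = {gear, spring}; bin-Y = {cable, plug}

From (4): plug ∉ bin-W.
Suppose emblem ∉ bin-W: no assignment then satisfies all the clues, so emblem ∈ bin-W.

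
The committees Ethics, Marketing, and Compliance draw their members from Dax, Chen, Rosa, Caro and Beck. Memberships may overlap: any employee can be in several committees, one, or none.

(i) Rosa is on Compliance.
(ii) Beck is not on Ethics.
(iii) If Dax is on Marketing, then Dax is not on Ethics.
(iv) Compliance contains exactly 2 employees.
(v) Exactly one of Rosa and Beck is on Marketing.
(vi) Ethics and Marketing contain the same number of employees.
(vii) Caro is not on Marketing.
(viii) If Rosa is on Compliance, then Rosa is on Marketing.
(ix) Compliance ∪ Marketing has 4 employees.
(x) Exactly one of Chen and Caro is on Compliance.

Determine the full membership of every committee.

From (i): Rosa ∈ Compliance.
From (ii): Beck ∉ Ethics.
From (vii): Caro ∉ Marketing.
(viii): Rosa ∈ Marketing.
(v) (exactly one): Beck ∉ Marketing.
Suppose Dax ∈ Ethics: no assignment then satisfies all the clues, so Dax ∉ Ethics.

Ethics = {Caro, Chen, Rosa}; Marketing = {Chen, Dax, Rosa}; Compliance = {Caro, Rosa}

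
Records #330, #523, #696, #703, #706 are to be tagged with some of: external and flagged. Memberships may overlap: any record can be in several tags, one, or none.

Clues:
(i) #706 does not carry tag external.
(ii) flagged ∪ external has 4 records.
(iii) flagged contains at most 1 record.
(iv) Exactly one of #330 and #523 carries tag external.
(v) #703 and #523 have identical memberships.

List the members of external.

external = {#523, #696, #703}

From (i): #706 ∉ external.
Suppose #330 ∈ external: no assignment then satisfies all the clues, so #330 ∉ external.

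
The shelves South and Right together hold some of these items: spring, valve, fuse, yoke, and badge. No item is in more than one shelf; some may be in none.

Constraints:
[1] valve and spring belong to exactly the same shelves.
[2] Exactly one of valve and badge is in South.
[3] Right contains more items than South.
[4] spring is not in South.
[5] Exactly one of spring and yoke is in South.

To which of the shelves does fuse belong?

fuse: Right

From (4): spring ∉ South.
(1): valve matches spring: valve ∉ South.
(2) (exactly one): badge ∈ South.
(5) (exactly one): yoke ∈ South.
Suppose fuse ∈ South: no assignment then satisfies all the clues, so fuse ∉ South.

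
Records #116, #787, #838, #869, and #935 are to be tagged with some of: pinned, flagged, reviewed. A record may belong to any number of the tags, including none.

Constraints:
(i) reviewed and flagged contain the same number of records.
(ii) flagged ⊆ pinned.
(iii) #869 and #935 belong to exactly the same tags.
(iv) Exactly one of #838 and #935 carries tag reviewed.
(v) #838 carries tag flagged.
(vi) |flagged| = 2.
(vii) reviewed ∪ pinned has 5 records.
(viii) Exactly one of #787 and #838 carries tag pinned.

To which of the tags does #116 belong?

#116: flagged, pinned

From (v): #838 ∈ flagged.
(ii) with #838 ∈ flagged: #838 ∈ pinned.
(viii) (exactly one): #787 ∉ pinned.
(ii) contrapositive: #787 ∉ flagged.
Suppose #116 ∉ pinned: no assignment then satisfies all the clues, so #116 ∈ pinned.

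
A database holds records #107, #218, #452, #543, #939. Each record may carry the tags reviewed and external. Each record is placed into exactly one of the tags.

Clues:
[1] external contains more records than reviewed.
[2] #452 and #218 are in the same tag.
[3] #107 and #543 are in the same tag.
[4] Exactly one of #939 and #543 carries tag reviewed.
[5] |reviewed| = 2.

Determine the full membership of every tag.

reviewed = {#107, #543}; external = {#218, #452, #939}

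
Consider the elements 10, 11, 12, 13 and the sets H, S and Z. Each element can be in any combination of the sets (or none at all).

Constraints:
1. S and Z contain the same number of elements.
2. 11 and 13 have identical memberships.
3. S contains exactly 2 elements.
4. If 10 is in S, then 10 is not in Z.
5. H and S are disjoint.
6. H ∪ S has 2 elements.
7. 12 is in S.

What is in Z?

Z = {11, 13}

From (7): 12 ∈ S.
(5) (disjoint): 12 ∉ H.
Suppose 10 ∈ Z: no assignment then satisfies all the clues, so 10 ∉ Z.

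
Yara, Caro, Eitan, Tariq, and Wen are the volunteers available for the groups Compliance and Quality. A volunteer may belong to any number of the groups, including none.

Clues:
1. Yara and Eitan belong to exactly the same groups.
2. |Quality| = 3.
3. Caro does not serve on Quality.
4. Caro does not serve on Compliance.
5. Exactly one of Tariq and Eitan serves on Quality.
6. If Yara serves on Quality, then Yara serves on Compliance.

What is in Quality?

Quality = {Eitan, Wen, Yara}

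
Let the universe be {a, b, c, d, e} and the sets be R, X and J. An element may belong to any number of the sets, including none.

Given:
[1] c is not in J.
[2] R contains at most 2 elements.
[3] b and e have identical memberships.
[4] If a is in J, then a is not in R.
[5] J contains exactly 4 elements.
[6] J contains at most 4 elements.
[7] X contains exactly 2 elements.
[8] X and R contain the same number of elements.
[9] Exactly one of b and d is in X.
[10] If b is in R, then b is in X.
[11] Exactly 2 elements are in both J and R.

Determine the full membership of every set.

R = {b, e}; X = {b, e}; J = {a, b, d, e}

From (1): c ∉ J.
(5): only 4 candidates remain for J, so all are in.
(4): a ∉ R.
Suppose a ∈ X: no assignment then satisfies all the clues, so a ∉ X.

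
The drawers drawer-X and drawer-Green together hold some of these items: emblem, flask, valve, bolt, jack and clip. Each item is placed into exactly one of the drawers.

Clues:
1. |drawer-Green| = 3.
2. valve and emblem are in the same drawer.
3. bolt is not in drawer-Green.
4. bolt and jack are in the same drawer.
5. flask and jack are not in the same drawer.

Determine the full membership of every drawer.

drawer-X = {bolt, clip, jack}; drawer-Green = {emblem, flask, valve}

From (3): bolt ∉ drawer-Green.
(4): jack matches bolt: jack ∉ drawer-Green.
Only one drawer left: bolt ∈ drawer-X.
Only one drawer left: jack ∈ drawer-X.
(5): flask ∉ drawer-X.
Only one drawer left: flask ∈ drawer-Green.
Suppose emblem ∈ drawer-X: no assignment then satisfies all the clues, so emblem ∉ drawer-X.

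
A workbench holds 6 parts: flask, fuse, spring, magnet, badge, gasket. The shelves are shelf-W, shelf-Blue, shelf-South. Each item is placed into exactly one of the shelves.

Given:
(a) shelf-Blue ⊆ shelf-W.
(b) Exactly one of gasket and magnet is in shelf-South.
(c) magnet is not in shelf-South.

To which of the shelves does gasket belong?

gasket: shelf-South

From (c): magnet ∉ shelf-South.
(b) (exactly one): gasket ∈ shelf-South.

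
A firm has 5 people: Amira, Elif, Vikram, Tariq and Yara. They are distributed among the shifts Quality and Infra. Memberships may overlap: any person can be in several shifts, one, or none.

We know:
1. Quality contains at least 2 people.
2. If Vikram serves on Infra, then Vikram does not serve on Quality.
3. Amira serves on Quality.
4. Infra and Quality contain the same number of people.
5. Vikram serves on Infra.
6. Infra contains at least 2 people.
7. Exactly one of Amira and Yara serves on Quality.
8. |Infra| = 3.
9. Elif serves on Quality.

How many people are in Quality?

From (3): Amira ∈ Quality.
From (5): Vikram ∈ Infra.
From (9): Elif ∈ Quality.
(2): Vikram ∉ Quality.
(7) (exactly one): Yara ∉ Quality.
Suppose Tariq ∉ Quality: no assignment then satisfies all the clues, so Tariq ∈ Quality.

3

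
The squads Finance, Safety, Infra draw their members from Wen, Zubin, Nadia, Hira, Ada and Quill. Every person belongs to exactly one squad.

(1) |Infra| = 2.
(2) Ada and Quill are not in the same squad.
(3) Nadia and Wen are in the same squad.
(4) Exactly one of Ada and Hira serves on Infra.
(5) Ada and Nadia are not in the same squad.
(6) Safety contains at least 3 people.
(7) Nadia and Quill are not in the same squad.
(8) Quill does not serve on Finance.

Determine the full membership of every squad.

Finance = {Ada}; Safety = {Nadia, Wen, Zubin}; Infra = {Hira, Quill}

From (8): Quill ∉ Finance.
Suppose Wen ∈ Finance: no assignment then satisfies all the clues, so Wen ∉ Finance.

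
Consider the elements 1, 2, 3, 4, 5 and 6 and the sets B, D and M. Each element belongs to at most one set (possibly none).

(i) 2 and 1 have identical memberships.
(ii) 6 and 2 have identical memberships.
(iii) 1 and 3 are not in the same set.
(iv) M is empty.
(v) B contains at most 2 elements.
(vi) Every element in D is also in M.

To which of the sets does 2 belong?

(iv): M already has 0, so the rest are out.
(vi) contrapositive: 1 ∉ D.
(vi) contrapositive: 2 ∉ D.
(vi) contrapositive: 3 ∉ D.
(vi) contrapositive: 4 ∉ D.
(vi) contrapositive: 5 ∉ D.
(vi) contrapositive: 6 ∉ D.
Suppose 2 ∈ B: no assignment then satisfies all the clues, so 2 ∉ B.

2: none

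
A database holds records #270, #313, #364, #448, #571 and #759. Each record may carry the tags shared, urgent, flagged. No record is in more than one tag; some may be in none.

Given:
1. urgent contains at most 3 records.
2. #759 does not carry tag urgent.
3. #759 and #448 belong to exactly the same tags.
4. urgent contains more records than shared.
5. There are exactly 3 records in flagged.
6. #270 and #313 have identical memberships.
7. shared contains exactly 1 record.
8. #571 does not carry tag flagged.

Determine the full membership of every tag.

shared = {#571}; urgent = {#270, #313}; flagged = {#364, #448, #759}

From (2): #759 ∉ urgent.
From (8): #571 ∉ flagged.
(3): #448 matches #759: #448 ∉ urgent.
Suppose #270 ∈ shared: no assignment then satisfies all the clues, so #270 ∉ shared.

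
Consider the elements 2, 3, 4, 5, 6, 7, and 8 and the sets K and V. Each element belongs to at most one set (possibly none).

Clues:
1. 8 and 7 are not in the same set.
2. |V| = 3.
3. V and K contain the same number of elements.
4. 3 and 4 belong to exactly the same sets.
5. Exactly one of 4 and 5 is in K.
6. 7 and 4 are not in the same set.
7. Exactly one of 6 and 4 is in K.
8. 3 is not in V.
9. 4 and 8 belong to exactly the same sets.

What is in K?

K = {3, 4, 8}

From (8): 3 ∉ V.
(4): 4 matches 3: 4 ∉ V.
(9): 8 matches 4: 8 ∉ V.
Suppose 2 ∈ K: no assignment then satisfies all the clues, so 2 ∉ K.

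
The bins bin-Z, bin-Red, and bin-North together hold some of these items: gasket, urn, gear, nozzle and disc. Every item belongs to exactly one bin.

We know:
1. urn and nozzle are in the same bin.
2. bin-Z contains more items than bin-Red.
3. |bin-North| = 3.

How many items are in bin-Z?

2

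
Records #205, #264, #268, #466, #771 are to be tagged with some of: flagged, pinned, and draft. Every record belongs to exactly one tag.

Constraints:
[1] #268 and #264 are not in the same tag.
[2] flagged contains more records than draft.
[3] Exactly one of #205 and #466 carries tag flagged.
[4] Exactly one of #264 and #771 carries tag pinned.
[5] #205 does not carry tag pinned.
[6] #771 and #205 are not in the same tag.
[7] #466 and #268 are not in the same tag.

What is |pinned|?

2

From (5): #205 ∉ pinned.
Suppose #771 ∈ flagged: no assignment then satisfies all the clues, so #771 ∉ flagged.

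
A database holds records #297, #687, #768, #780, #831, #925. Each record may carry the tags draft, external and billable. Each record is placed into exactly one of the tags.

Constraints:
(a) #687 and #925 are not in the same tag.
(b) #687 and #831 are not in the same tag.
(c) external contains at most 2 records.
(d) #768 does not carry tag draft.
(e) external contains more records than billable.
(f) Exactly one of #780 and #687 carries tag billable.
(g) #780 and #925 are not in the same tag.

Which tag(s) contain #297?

From (d): #768 ∉ draft.
Suppose #297 ∉ draft: no assignment then satisfies all the clues, so #297 ∈ draft.

#297: draft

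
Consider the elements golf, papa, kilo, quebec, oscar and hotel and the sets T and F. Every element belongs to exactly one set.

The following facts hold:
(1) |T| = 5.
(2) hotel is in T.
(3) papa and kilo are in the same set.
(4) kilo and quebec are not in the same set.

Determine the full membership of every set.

From (2): hotel ∈ T.
Suppose golf ∉ T: no assignment then satisfies all the clues, so golf ∈ T.

T = {golf, hotel, kilo, oscar, papa}; F = {quebec}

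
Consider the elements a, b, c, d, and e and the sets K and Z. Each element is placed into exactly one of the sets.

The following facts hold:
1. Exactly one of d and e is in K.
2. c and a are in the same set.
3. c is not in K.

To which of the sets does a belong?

a: Z

From (3): c ∉ K.
(2): a matches c: a ∉ K.
Only one set left: a ∈ Z.
Only one set left: c ∈ Z.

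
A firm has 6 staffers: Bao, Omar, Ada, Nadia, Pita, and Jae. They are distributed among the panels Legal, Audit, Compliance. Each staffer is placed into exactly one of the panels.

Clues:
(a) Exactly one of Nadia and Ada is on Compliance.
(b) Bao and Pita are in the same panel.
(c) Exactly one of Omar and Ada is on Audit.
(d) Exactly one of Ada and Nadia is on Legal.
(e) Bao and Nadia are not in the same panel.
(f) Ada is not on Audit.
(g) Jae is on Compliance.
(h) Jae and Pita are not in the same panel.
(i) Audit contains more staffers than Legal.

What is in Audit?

Audit = {Bao, Omar, Pita}

From (f): Ada ∉ Audit.
From (g): Jae ∈ Compliance.
(c) (exactly one): Omar ∈ Audit.
(h): Pita ∉ Compliance.
(b): Bao matches Pita: Bao ∉ Compliance.
Suppose Bao ∉ Audit: no assignment then satisfies all the clues, so Bao ∈ Audit.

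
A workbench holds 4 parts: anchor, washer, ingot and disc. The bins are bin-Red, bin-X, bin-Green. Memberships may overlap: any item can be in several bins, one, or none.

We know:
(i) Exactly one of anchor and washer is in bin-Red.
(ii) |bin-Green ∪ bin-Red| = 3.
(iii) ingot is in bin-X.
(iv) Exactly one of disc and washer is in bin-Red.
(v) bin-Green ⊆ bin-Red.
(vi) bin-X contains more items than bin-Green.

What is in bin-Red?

bin-Red = {anchor, disc, ingot}

From (iii): ingot ∈ bin-X.
Suppose anchor ∉ bin-Red: no assignment then satisfies all the clues, so anchor ∈ bin-Red.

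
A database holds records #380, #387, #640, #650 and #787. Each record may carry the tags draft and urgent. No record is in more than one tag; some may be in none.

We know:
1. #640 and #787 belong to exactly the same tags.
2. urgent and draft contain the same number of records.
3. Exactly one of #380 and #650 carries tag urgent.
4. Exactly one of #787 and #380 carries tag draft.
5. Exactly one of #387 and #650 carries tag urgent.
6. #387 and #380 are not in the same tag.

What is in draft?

draft = {#380}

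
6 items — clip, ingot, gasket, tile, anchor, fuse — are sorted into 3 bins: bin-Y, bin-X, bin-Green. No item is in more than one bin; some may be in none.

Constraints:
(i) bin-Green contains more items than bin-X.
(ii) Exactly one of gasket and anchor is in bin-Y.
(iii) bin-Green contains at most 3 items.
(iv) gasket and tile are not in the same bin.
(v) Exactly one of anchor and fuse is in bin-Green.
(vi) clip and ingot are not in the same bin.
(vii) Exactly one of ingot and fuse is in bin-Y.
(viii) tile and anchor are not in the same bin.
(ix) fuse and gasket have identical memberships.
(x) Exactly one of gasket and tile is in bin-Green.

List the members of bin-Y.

bin-Y = {anchor, ingot}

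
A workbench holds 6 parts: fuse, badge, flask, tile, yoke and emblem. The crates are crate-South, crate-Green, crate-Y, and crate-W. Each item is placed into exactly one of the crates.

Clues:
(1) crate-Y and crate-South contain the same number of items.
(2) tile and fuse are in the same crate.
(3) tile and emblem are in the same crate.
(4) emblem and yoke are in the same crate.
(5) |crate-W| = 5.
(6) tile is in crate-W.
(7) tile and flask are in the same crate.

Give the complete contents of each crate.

From (6): tile ∈ crate-W.
(2): fuse matches tile: fuse ∉ crate-South.
(2): fuse matches tile: fuse ∉ crate-Green.
(2): fuse matches tile: fuse ∉ crate-Y.
(2): fuse matches tile: fuse ∈ crate-W.
(3): emblem matches tile: emblem ∉ crate-South.
(3): emblem matches tile: emblem ∉ crate-Green.
(3): emblem matches tile: emblem ∉ crate-Y.
(3): emblem matches tile: emblem ∈ crate-W.
(4): yoke matches emblem: yoke ∉ crate-South.
(4): yoke matches emblem: yoke ∉ crate-Green.
Suppose badge ∈ crate-South: no assignment then satisfies all the clues, so badge ∉ crate-South.

crate-South = {}; crate-Green = {badge}; crate-Y = {}; crate-W = {emblem, flask, fuse, tile, yoke}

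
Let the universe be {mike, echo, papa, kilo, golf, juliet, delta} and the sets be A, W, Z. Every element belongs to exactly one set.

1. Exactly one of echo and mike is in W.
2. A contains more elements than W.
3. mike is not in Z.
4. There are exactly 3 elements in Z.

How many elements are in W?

1

From (3): mike ∉ Z.
Suppose papa ∈ W: no assignment then satisfies all the clues, so papa ∉ W.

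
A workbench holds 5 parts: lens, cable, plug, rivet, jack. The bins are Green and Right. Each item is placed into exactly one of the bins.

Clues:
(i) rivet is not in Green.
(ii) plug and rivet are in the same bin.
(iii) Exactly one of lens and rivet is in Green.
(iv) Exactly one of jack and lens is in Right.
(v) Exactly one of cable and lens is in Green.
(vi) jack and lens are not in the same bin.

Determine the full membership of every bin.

From (i): rivet ∉ Green.
(ii): plug matches rivet: plug ∉ Green.
(iii) (exactly one): lens ∈ Green.
(iv) (exactly one): jack ∈ Right.
(v) (exactly one): cable ∉ Green.
Only one bin left: cable ∈ Right.
Only one bin left: plug ∈ Right.
Only one bin left: rivet ∈ Right.

Green = {lens}; Right = {cable, jack, plug, rivet}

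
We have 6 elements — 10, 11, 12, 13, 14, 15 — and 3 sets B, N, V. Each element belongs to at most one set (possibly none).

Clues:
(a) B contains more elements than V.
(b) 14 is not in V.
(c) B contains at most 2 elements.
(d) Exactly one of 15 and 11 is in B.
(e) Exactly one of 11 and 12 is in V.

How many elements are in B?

2

From (b): 14 ∉ V.
Suppose 10 ∈ V: no assignment then satisfies all the clues, so 10 ∉ V.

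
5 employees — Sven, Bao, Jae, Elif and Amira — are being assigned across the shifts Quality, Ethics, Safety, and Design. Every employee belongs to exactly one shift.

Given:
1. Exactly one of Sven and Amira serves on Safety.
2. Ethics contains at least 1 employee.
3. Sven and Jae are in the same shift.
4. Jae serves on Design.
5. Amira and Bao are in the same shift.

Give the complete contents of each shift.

From (4): Jae ∈ Design.
(3): Sven matches Jae: Sven ∉ Quality.
(3): Sven matches Jae: Sven ∉ Ethics.
(3): Sven matches Jae: Sven ∉ Safety.
(3): Sven matches Jae: Sven ∈ Design.
(1) (exactly one): Amira ∈ Safety.
(5): Bao matches Amira: Bao ∉ Quality.
(5): Bao matches Amira: Bao ∉ Ethics.
(5): Bao matches Amira: Bao ∈ Safety.
(2): only 1 candidates remain for Ethics, so all are in.

Quality = {}; Ethics = {Elif}; Safety = {Amira, Bao}; Design = {Jae, Sven}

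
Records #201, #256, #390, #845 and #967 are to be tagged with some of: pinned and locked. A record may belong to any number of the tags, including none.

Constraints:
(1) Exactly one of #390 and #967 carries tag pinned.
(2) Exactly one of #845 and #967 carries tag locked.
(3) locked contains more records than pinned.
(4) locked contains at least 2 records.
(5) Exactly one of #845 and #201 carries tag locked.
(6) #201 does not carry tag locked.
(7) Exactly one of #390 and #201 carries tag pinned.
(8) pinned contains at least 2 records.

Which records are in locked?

locked = {#256, #390, #845}

From (6): #201 ∉ locked.
(5) (exactly one): #845 ∈ locked.
(2) (exactly one): #967 ∉ locked.
Suppose #256 ∉ locked: no assignment then satisfies all the clues, so #256 ∈ locked.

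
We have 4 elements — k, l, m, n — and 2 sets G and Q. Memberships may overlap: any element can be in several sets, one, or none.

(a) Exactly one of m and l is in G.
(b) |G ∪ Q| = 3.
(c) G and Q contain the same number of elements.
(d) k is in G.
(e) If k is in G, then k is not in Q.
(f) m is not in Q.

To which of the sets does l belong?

l: G, Q

From (d): k ∈ G.
From (f): m ∉ Q.
(e): k ∉ Q.
Suppose l ∉ G: no assignment then satisfies all the clues, so l ∈ G.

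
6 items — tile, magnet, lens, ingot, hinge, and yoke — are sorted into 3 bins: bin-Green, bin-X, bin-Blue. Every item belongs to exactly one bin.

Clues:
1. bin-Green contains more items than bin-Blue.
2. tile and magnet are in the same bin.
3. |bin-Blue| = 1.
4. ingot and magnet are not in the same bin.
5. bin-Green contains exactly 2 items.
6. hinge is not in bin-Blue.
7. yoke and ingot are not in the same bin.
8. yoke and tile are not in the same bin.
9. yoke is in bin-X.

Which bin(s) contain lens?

lens: bin-X

From (6): hinge ∉ bin-Blue.
From (9): yoke ∈ bin-X.
(7): ingot ∉ bin-X.
(8): tile ∉ bin-X.
(2): magnet matches tile: magnet ∉ bin-X.
Suppose lens ∈ bin-Green: no assignment then satisfies all the clues, so lens ∉ bin-Green.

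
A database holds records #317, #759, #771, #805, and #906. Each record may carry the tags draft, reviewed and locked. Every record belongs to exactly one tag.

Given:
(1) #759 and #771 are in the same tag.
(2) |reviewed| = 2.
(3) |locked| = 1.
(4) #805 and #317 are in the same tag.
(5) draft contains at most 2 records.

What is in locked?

locked = {#906}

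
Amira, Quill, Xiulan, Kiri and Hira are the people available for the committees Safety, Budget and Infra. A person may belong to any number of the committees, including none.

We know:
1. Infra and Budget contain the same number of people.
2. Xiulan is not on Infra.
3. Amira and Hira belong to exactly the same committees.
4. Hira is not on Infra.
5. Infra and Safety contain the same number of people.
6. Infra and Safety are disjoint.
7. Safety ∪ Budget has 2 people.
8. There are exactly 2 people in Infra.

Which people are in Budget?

Budget = {Amira, Hira}

From (2): Xiulan ∉ Infra.
From (4): Hira ∉ Infra.
(3): Amira matches Hira: Amira ∉ Infra.
(8): only 2 candidates remain for Infra, so all are in.
(6) (disjoint): Quill ∉ Safety.
(6) (disjoint): Kiri ∉ Safety.
Suppose Amira ∉ Budget: no assignment then satisfies all the clues, so Amira ∈ Budget.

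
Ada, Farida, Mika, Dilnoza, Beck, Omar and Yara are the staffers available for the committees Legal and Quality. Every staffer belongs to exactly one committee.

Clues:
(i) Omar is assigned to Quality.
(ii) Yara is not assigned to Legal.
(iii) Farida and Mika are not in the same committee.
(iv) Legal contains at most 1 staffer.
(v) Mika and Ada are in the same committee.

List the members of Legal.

From (i): Omar ∈ Quality.
From (ii): Yara ∉ Legal.
Only one committee left: Yara ∈ Quality.
Suppose Ada ∈ Legal: no assignment then satisfies all the clues, so Ada ∉ Legal.

Legal = {Farida}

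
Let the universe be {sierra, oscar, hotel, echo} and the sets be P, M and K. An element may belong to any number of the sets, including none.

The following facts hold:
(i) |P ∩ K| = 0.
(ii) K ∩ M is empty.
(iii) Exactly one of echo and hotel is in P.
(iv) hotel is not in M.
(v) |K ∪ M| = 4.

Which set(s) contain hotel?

hotel: K

From (iv): hotel ∉ M.
Suppose hotel ∈ P: no assignment then satisfies all the clues, so hotel ∉ P.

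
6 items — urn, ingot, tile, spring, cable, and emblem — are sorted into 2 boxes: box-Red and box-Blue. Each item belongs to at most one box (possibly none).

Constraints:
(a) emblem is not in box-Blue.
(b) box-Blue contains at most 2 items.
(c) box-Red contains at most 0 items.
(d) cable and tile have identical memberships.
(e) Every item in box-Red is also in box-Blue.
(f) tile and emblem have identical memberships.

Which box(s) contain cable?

From (a): emblem ∉ box-Blue.
(c): box-Red already has 0, so the rest are out.
(f): tile matches emblem: tile ∉ box-Blue.
(d): cable matches tile: cable ∉ box-Blue.

cable: none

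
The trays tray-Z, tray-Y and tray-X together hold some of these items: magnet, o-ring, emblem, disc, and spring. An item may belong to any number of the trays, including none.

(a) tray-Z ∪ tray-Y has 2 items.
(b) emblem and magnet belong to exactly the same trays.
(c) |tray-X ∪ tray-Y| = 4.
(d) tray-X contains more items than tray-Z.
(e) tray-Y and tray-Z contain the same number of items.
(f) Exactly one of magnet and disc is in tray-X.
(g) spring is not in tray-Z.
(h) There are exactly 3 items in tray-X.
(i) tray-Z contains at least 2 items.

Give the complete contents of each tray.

tray-Z = {disc, o-ring}; tray-Y = {disc, o-ring}; tray-X = {emblem, magnet, o-ring}

From (g): spring ∉ tray-Z.
Suppose magnet ∈ tray-Z: no assignment then satisfies all the clues, so magnet ∉ tray-Z.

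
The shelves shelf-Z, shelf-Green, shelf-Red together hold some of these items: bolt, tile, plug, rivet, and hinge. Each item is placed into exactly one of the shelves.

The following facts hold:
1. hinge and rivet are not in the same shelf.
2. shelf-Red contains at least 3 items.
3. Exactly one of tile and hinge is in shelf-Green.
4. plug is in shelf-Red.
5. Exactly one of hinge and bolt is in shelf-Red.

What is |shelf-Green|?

1

From (4): plug ∈ shelf-Red.
Suppose bolt ∈ shelf-Z: no assignment then satisfies all the clues, so bolt ∉ shelf-Z.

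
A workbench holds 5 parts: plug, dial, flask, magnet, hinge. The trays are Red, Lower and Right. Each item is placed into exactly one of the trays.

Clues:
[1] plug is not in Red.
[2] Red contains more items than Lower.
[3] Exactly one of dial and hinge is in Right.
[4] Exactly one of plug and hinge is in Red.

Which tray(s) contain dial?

dial: Right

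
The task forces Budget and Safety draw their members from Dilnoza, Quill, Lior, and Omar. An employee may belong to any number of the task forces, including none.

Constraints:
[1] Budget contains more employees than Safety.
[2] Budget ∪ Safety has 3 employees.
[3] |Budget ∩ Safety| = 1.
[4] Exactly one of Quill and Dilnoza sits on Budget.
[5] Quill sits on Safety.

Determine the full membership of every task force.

Budget = {Lior, Omar, Quill}; Safety = {Quill}

From (5): Quill ∈ Safety.
Suppose Dilnoza ∈ Budget: no assignment then satisfies all the clues, so Dilnoza ∉ Budget.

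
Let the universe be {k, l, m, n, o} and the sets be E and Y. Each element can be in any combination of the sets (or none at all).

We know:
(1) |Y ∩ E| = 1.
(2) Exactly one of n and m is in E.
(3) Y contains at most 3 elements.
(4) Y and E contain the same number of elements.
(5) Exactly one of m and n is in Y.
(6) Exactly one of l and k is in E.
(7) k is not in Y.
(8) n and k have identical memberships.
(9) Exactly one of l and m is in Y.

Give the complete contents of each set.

E = {l, m}; Y = {m, o}

From (7): k ∉ Y.
(8): n matches k: n ∉ Y.
(5) (exactly one): m ∈ Y.
(9) (exactly one): l ∉ Y.
Suppose k ∈ E: no assignment then satisfies all the clues, so k ∉ E.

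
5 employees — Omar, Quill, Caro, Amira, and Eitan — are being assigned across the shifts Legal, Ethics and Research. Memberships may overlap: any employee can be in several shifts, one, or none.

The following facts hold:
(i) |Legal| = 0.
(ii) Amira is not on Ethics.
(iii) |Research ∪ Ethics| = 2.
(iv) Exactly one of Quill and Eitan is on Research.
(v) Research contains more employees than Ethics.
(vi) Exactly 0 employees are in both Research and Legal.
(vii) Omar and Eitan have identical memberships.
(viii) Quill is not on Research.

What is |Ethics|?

0

From (ii): Amira ∉ Ethics.
From (viii): Quill ∉ Research.
(i): Legal already has 0, so the rest are out.
(iv) (exactly one): Eitan ∈ Research.
(vii): Omar matches Eitan: Omar ∈ Research.
Suppose Omar ∈ Ethics: no assignment then satisfies all the clues, so Omar ∉ Ethics.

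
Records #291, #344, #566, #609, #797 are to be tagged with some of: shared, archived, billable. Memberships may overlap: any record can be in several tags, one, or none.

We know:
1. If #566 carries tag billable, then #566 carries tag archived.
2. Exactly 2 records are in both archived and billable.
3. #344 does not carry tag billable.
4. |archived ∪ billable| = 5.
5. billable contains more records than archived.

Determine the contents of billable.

From (3): #344 ∉ billable.
Suppose #291 ∉ billable: no assignment then satisfies all the clues, so #291 ∈ billable.

billable = {#291, #566, #609, #797}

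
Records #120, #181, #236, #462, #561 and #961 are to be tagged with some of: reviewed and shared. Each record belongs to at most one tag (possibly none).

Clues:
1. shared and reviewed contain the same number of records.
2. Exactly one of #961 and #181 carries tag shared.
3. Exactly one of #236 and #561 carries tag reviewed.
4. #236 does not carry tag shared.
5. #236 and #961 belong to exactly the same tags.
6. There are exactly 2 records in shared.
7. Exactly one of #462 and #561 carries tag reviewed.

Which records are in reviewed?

From (4): #236 ∉ shared.
(5): #961 matches #236: #961 ∉ shared.
(2) (exactly one): #181 ∈ shared.
Suppose #120 ∉ reviewed: no assignment then satisfies all the clues, so #120 ∈ reviewed.

reviewed = {#120, #561}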